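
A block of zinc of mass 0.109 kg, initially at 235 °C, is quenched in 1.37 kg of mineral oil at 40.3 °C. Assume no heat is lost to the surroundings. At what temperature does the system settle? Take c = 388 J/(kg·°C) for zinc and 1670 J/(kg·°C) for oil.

T_f ≈ 43.8 °C

Let T be the final temperature. ΣQ_i = 0:
0.109·388·(T − 235) + 1.37·1670·(T − 40.3) = 0
42.29(T − 235) + 2287.9(T − 40.3) = 0
(42.29 + 2287.9) T = 42.29·235 + 2287.9·40.3
T ≈ 43.83 °C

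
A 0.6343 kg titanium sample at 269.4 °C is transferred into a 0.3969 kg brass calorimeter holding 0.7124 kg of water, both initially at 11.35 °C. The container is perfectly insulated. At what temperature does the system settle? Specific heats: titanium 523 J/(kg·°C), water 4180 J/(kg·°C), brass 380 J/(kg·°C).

Net heat exchanged in the isolated system is zero:
0.6343×523×(T − 269.4) + 0.7124×4180×(T − 11.35) + 0.3969×380×(T − 11.35) = 0
331.74(T − 269.4) + 2977.8(T − 11.35) + 150.82(T − 11.35) = 0
3460.4 T = 124881
T = 124881 / 3460.4 = 36.1 °C

T_f ≈ 36.1 °C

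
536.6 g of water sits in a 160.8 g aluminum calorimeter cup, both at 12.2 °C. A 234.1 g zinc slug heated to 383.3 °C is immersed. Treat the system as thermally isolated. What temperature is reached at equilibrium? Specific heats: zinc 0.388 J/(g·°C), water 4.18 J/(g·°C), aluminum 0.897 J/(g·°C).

T_f ≈ 25.8 °C

Energy conservation, ΣQ = 0:
234.1×0.388×(T − 383.3) + 536.6×4.18×(T − 12.2) + 160.8×0.897×(T − 12.2) = 0
90.83(T − 383.3) + 2243(T − 12.2) + 144.24(T − 12.2) = 0
2478.1 T = 63940
T = 63940 / 2478.1 = 25.8 °C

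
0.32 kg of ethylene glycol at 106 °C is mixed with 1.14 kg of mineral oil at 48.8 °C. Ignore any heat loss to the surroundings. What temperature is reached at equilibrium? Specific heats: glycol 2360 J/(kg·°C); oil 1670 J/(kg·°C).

Net heat exchanged in the isolated system is zero:
0.32·2360·(T − 106) + 1.14·1670·(T − 48.8) = 0
755.2(T − 106) + 1903.8(T − 48.8) = 0
(755.2 + 1903.8) T = 755.2·106 + 1903.8·48.8
T = 172957 / 2659 = 65 °C

T_f ≈ 65.0 °C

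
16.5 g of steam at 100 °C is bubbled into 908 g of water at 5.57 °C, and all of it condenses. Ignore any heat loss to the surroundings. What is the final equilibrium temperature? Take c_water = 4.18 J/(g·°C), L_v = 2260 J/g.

T_f ≈ 16.9 °C

Setting the total heat transfer to zero:
steam→water at 100 °C releases m L_v = 16.5×2260 = 37290
  condensed water 100 °C→T: 68.97(T − 100)
  original water: 3795.4(T − 5.57)
3864.4 T = 37290 + 6897 + 21141 = 65328
T ≈ 16.90 °C — below 100 °C, confirming all the steam condensed.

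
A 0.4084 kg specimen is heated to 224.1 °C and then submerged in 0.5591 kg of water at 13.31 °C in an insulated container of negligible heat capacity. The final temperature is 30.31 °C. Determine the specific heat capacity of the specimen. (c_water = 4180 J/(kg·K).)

c ≈ 502 J/(kg·K)

Let T be the final temperature. ΣQ_i = 0:
0.4084·c·(30.31 − 224.1) + 0.5591·4180·(30.31 − 13.31) = 0
-79.14 c = -39730
c = -39730/-79.14 ≈ 502 J/(kg·K)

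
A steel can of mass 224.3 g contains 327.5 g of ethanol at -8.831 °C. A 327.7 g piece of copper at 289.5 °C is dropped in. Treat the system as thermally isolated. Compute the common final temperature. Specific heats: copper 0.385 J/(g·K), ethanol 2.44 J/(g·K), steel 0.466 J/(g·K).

Conservation of energy gives ΣQ = 0:
327.7*0.385*(T − 289.5) + 327.5*2.44*(T − (-8.831)) + 224.3*0.466*(T − (-8.831)) = 0
1029.8 T = 28545
T = 28545 / 1029.8 = 27.7 °C

T_f ≈ 27.7 °C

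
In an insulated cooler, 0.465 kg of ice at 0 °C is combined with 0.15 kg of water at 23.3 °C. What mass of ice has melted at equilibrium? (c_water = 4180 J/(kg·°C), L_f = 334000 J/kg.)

Cooling the water to 0 °C releases 0.15×4180×23.3 = 14609 J.
Fully melting the ice requires m_ice L_f = 0.465×334000 = 155310 J.
Since 14609 < 155310 J, not all the ice melts; equilibrium is at 0 °C.
m_melted×334000 = 14609  ⇒  m_melted ≈ 0.04374 kg.

m_melted ≈ 0.0437 kg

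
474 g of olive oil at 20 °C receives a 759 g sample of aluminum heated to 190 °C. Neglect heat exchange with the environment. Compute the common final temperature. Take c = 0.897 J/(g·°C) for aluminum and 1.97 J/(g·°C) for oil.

With ΣQ=0 the equilibrium temperature is the m·c-weighted mean:
T_f = (680.82·190 + 933.78·20) / (680.82 + 933.78)
    = 148032 / 1614.6 ≈ 91.68 °C

T_f ≈ 91.7 °C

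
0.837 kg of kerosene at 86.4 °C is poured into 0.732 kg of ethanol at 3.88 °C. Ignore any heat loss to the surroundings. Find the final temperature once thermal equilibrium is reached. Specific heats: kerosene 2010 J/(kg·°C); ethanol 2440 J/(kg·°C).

T_f ≈ 43.9 °C

|Q_kerosene| = |Q_ethanol|:
0.837*2010*(86.4 − T) = 0.732*2440*(T − 3.88)
1682.4(86.4 − T) = 1786.1(T − 3.88)
3468.4 T = 152287  ⇒  T ≈ 43.91 °C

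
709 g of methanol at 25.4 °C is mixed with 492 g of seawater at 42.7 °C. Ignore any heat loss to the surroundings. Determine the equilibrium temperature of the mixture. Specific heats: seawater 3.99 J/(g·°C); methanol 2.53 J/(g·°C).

T_f ≈ 34.4 °C

Heat gained plus heat lost sum to zero:
492×3.99×(T − 42.7) + 709×2.53×(T − 25.4) = 0
1963.1(T − 42.7) + 1793.8(T − 25.4) = 0
3756.8 T = 129385
T = 129385/3756.8 ≈ 34.44 °C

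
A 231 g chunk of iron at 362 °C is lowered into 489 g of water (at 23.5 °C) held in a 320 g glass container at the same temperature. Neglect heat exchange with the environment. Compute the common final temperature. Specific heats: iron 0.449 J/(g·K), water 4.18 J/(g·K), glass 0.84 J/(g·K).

Energy conservation, ΣQ = 0:
231·0.449·(T − 362) + 489·4.18·(T − 23.5) + 320·0.84·(T − 23.5) = 0
103.72(T − 362) + 2044(T − 23.5) + 268.8(T − 23.5) = 0
2416.5 T = 91898
T = 91898/2416.5 ≈ 38.03 °C

T_f ≈ 38.0 °C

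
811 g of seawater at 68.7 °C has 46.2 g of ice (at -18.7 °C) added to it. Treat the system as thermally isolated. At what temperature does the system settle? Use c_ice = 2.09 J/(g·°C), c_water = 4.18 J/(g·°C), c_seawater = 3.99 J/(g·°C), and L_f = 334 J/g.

T_f ≈ 59.8 °C

Heat gained plus heat lost sum to zero:
warm ice to 0 °C: 46.2×2.09×(0 − (-18.7)) = 1805.6
  fusion: m_ice L_f = 46.2×334 = 15431
  warm the meltwater: 193.12 T
  seawater: 3235.9(T − 68.7)
3429 T = 222306 − 17236 = 205069
T ≈ 59.80 °C — above 0 °C, consistent with complete melting.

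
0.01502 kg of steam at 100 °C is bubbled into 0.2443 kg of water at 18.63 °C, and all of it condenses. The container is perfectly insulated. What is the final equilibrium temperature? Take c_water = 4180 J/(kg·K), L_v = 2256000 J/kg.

Sum of m c ΔT and latent-heat terms is zero:
condense steam: −0.01502·2256000 = −33885; condensate cools 100→T: 0.01502·4180·(T − 100) = 62.78(T − 100); water warms: 0.2443·4180·(T − 18.63) = 1021.2(T − 18.63)
1084 T = 33885 + 6278.4 + 19024 = 59188
T ≈ 54.60 °C (< 100 °C, so full condensation is consistent).

T_f ≈ 54.6 °C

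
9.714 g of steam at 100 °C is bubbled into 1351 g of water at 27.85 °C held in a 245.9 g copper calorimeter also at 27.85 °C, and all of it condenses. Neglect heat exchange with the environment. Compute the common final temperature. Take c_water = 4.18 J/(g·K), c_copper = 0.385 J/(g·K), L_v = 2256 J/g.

Sum of m c ΔT and latent-heat terms is zero:
steam→water at 100 °C releases m L_v = 9.714×2256 = 21915
  condensed water 100 °C→T: 40.6(T − 100)
  original water: 5647.2(T − 27.85)
  copper cup: 245.9×0.385×(T − 27.85) = 94.67(T − 27.85)
5782.5 T = 21915 + 4060.5 + 159911 = 185886
T ≈ 32.15 °C — below 100 °C, confirming all the steam condensed.

T_f ≈ 32.1 °C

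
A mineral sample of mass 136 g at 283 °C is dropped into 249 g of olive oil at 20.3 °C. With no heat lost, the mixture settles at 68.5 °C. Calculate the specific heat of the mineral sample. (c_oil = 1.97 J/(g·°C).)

c ≈ 0.81 J/(g·°C)

Heat lost by the mineral sample = heat gained by the oil:
136×c×(283 − 68.5) = 249×1.97×(68.5 − 20.3)
29172 c = 23644  ⇒  c ≈ 0.8105 J/(g·°C)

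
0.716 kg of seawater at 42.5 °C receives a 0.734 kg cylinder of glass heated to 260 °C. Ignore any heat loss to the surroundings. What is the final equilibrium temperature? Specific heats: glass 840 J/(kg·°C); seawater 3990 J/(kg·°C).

T_f ≈ 81.1 °C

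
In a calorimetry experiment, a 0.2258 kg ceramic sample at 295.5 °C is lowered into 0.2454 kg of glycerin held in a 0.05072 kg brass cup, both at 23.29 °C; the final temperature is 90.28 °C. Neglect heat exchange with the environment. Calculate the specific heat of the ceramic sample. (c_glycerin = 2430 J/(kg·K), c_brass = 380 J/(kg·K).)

Energy conservation, ΣQ = 0:
0.2258×c×(90.28 − 295.5) + 0.2454×2430×(90.28 − 23.29) + 0.05072×380×(90.28 − 23.29) = 0
-46.34 c = -41239
c = -41239/-46.34 ≈ 889.9 J/(kg·K)

c ≈ 890 J/(kg·K)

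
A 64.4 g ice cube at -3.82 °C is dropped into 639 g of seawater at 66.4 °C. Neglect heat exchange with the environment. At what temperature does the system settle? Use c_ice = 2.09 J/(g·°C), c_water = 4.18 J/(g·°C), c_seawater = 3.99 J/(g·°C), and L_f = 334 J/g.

Energy conservation, ΣQ = 0:
warm ice to 0 °C: 64.4×2.09×(0 − (-3.82)) = 514.16
  fusion: m_ice L_f = 64.4×334 = 21510
  meltwater 0→T: 64.4×4.18×T = 269.19 T
  seawater: 2549.6(T − 66.4)
2818.8 T = 169294 − 22024 = 147270
T ≈ 52.25 °C (positive, so assuming full melt was valid).

T_f ≈ 52.2 °C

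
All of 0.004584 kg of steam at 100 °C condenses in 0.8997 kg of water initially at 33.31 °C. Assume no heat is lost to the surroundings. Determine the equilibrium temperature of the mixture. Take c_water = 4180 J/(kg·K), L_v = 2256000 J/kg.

T_f ≈ 36.4 °C

Net heat exchanged in the isolated system is zero:
latent heat released on condensation: 0.004584·2256000 = 10342; condensed water 100 °C→T: 19.16(T − 100); original water: 3760.7(T − 33.31)
3779.9 T = 10342 + 1916.1 + 125270 = 137528
T ≈ 36.38 °C — below 100 °C, confirming all the steam condensed.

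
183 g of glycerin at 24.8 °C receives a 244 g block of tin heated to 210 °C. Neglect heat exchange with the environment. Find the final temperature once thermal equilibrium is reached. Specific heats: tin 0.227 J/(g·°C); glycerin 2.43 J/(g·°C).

Heat gained plus heat lost sum to zero:
244×0.227×(T − 210) + 183×2.43×(T − 24.8) = 0
55.39(T − 210) + 444.69(T − 24.8) = 0
(55.39 + 444.69) T = 55.39×210 + 444.69×24.8
T ≈ 45.31 °C

T_f ≈ 45.3 °C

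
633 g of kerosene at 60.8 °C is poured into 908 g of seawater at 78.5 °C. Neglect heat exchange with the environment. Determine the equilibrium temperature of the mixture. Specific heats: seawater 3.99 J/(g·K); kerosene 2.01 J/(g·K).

Energy conservation, ΣQ = 0:
908×3.99×(T − 78.5) + 633×2.01×(T − 60.8) = 0
3622.9(T − 78.5) + 1272.3(T − 60.8) = 0
4895.2 T = 361757
T ≈ 73.90 °C

T_f ≈ 73.9 °C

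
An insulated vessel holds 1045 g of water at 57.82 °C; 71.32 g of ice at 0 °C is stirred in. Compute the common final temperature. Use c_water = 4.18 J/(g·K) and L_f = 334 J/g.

T_f ≈ 49.0 °C

Let T be the final temperature. ΣQ_i = 0:
fusion: m_ice L_f = 71.32·334 = 23821; warm the meltwater: 298.12 T; water cools: 1045·4.18·(T − 57.82) = 4368.1(T − 57.82)
4666.2 T = 252564 − 23821 = 228743
T ≈ 49.02 °C — above 0 °C, consistent with complete melting.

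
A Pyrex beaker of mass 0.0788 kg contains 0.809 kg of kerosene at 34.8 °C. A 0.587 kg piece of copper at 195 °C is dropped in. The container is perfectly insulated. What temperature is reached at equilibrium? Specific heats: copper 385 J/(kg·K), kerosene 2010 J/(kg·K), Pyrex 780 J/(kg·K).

Conservation of energy gives ΣQ = 0:
0.587×385×(T − 195) + 0.809×2010×(T − 34.8) + 0.0788×780×(T − 34.8) = 0
225.99(T − 195) + 1626.1(T − 34.8) + 61.46(T − 34.8) = 0
1913.5 T = 102796
T ≈ 53.72 °C

T_f ≈ 53.7 °C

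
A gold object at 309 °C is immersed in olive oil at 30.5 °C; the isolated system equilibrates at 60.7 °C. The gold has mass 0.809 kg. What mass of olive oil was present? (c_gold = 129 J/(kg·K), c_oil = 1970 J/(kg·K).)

Conservation of energy gives ΣQ = 0:
0.809×129×(60.7 − 309) + m×1970×(60.7 − 30.5) = 0
59494 m = 25913
m = 25913/59494 ≈ 0.4356 kg

m ≈ 0.436 kg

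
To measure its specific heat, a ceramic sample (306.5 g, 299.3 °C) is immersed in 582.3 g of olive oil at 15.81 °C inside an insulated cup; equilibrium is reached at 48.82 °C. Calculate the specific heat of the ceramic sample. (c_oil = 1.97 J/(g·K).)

c ≈ 0.493 J/(g·K)

Heat gained plus heat lost sum to zero:
306.5·c·(48.82 − 299.3) + 582.3·1.97·(48.82 − 15.81) = 0
-76772 c = -37867
c = -37867/-76772 ≈ 0.4932 J/(g·K)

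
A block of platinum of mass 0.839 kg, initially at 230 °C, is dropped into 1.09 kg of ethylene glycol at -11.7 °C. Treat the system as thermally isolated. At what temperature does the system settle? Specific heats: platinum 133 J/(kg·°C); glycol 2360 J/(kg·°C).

T_f ≈ -1.7 °C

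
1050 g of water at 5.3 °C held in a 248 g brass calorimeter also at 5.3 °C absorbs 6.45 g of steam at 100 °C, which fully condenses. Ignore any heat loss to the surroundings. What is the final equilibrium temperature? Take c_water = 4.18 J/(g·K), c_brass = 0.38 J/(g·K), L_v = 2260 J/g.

T_f ≈ 9.1 °C

Heat gained plus heat lost sum to zero:
latent heat released on condensation: 6.45×2260 = 14577
  condensate cools 100→T: 6.45×4.18×(T − 100) = 26.96(T − 100)
  water warms: 1050×4.18×(T − 5.3) = 4389(T − 5.3)
  cup: 94.24(T − 5.3)
4510.2 T = 14577 + 2696.1 + 23761 = 41034
T ≈ 9.10 °C — below 100 °C, confirming all the steam condensed.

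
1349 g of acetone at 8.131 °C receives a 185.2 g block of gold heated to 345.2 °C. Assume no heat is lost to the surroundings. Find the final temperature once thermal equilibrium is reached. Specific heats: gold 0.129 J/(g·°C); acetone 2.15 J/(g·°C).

T_f ≈ 10.9 °C

Taking heat into each body as positive, Σ m c ΔT = 0:
185.2·0.129·(T − 345.2) + 1349·2.15·(T − 8.131) = 0
2924.2 T = 31830
T = 31830/2924.2 ≈ 10.88 °C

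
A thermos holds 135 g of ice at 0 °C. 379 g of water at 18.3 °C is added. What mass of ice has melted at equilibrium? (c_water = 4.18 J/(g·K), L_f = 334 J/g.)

m_melted ≈ 86.8 g

Cooling the water to 0 °C releases 379·4.18·18.3 = 28991 J.
Melting all 135 g of ice would need 135·334 = 45090 J.
Since 28991 < 45090 J, not all the ice melts; equilibrium is at 0 °C.
m_melt = 28991 / L_f = 86.8 g.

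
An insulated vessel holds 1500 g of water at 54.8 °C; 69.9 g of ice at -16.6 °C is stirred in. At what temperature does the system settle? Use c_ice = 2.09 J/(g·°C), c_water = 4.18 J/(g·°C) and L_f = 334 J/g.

Setting the total heat transfer to zero:
ice -16.6→0 °C: 69.9·2.09·16.6 = 2425.1; latent heat to melt: 69.9·334 = 23347; meltwater 0→T: 69.9·4.18·T = 292.18 T; water: 6270(T − 54.8)
6562.2 T = 343596 − 25772 = 317824
T ≈ 48.43 °C (positive, so assuming full melt was valid).

T_f ≈ 48.4 °C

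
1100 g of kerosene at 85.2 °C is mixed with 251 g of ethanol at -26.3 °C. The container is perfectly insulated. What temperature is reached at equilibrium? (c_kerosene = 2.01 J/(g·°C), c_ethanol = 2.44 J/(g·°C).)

T_f ≈ 61.0 °C

Heat lost by the kerosene equals heat gained by the ethanol:
1100*2.01*(85.2 − T) = 251*2.44*(T − (-26.3))
2211(85.2 − T) = 612.44(T − (-26.3))
2823.4 T = 172270  ⇒  T ≈ 61.01 °C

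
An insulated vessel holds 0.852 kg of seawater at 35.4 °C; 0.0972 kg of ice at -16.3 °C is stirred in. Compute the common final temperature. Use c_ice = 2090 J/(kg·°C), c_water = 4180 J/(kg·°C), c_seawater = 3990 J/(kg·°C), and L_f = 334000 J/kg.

T_f ≈ 22.2 °C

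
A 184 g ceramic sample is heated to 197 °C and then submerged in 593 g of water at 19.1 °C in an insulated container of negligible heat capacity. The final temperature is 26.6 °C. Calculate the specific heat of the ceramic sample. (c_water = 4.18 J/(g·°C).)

Taking heat into each body as positive, Σ m c ΔT = 0:
184·c·(26.6 − 197) + 593·4.18·(26.6 − 19.1) = 0
-31354 c = -18591
c = -18591/-31354 ≈ 0.5929 J/(g·°C)

c ≈ 0.593 J/(g·°C)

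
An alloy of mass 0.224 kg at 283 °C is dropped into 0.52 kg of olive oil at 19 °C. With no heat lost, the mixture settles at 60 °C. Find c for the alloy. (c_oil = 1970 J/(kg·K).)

Net heat exchanged in the isolated system is zero:
0.224·c·(60 − 283) + 0.52·1970·(60 − 19) = 0
-49.95 c = -42000
c = -42000/-49.95 ≈ 840.8 J/(kg·K)

c ≈ 841 J/(kg·K)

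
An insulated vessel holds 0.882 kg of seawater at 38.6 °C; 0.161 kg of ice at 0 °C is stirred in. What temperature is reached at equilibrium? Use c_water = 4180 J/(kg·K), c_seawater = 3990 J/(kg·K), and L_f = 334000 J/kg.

Energy conservation, ΣQ = 0:
latent heat to melt: 0.161×334000 = 53774; warm the meltwater: 672.98 T; seawater: 3519.2(T − 38.6)
4192.2 T = 135840 − 53774 = 82066
T ≈ 19.58 °C (positive, so assuming full melt was valid).

T_f ≈ 19.6 °C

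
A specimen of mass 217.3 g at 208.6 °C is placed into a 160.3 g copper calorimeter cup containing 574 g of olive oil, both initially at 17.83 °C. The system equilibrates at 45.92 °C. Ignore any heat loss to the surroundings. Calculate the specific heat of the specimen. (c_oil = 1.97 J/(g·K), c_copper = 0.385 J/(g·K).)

c ≈ 0.948 J/(g·K)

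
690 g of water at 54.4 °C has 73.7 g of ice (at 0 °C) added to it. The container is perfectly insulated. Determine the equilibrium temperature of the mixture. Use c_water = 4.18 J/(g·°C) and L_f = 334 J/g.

Let T be the final temperature. ΣQ_i = 0:
latent heat to melt: 73.7·334 = 24616; meltwater 0→T: 73.7·4.18·T = 308.07 T; water cools: 690·4.18·(T − 54.4) = 2884.2(T − 54.4)
3192.3 T = 156900 − 24616 = 132285
T ≈ 41.44 °C (positive, so assuming full melt was valid).

T_f ≈ 41.4 °C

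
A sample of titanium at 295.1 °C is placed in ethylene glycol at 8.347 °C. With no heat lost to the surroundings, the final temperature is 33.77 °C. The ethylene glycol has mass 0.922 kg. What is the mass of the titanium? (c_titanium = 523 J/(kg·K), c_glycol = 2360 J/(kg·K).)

Heat lost by the titanium = heat gained by the glycol:
m·523·(295.1 − 33.77) = 0.922·2360·(33.77 − 8.347)
136676 m = 55318  ⇒  m ≈ 0.4047 kg

m ≈ 0.405 kg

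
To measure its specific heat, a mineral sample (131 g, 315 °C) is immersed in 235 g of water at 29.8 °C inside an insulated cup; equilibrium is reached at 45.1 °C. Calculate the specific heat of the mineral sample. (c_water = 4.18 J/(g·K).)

m_s c (T_s − T_f) = m_water c_water (T_f − T_0):
131·c·(315 − 45.1) = 235·4.18·(45.1 − 29.8)
35357 c = 15029  ⇒  c ≈ 0.4251 J/(g·K)

c ≈ 0.425 J/(g·K)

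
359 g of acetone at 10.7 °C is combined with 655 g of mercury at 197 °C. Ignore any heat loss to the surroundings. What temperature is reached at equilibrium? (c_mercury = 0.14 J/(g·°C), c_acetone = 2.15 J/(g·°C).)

T_f ≈ 30.5 °C

Energy conservation, ΣQ = 0:
655×0.14×(T − 197) + 359×2.15×(T − 10.7) = 0
91.7(T − 197) + 771.85(T − 10.7) = 0
(91.7 + 771.85) T = 91.7×197 + 771.85×10.7
T = 26324 / 863.55 = 30.5 °C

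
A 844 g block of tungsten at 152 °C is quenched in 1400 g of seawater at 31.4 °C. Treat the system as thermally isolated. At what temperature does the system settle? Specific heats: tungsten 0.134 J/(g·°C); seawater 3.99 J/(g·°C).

T_f ≈ 33.8 °C

Setting the total heat transfer to zero:
844*0.134*(T − 152) + 1400*3.99*(T − 31.4) = 0
113.1(T − 152) + 5586(T − 31.4) = 0
5699.1 T = 192591
T = 192591 / 5699.1 = 33.8 °C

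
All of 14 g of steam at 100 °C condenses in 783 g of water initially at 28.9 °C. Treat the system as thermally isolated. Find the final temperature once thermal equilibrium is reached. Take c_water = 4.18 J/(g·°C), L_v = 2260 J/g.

T_f ≈ 39.6 °C

Sum of m c ΔT and latent-heat terms is zero:
steam→water at 100 °C releases m L_v = 14·2260 = 31640
  condensed water 100 °C→T: 58.52(T − 100)
  original water: 3272.9(T − 28.9)
3331.5 T = 31640 + 5852 + 94588 = 132080
T ≈ 39.65 °C, under the boiling point, so the assumption holds.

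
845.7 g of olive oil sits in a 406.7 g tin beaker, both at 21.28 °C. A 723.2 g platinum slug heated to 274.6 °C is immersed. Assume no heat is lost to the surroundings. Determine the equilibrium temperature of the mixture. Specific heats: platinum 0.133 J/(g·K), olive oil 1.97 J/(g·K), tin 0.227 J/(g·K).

T_f ≈ 34.4 °C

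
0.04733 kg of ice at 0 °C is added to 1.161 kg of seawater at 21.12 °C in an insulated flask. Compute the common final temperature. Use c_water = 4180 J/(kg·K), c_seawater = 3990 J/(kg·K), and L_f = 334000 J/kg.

T_f ≈ 17.0 °C

Conservation of energy gives ΣQ = 0:
latent heat to melt: 0.04733·334000 = 15808; warm the meltwater: 197.84 T; seawater: 4632.4(T − 21.12)
4830.2 T = 97836 − 15808 = 82028
T ≈ 16.98 °C — above 0 °C, consistent with complete melting.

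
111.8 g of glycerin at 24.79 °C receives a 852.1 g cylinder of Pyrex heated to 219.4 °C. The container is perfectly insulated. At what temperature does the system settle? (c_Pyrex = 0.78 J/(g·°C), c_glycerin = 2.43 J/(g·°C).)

T_f = Σ m_i c_i T_i / Σ m_i c_i:
T_f = (664.64·219.4 + 271.67·24.79) / (664.64 + 271.67)
    = 152556 / 936.31 ≈ 162.93 °C

T_f ≈ 162.9 °C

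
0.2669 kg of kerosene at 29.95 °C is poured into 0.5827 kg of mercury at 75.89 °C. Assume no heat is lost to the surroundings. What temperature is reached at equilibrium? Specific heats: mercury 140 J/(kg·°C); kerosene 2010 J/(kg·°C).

T_f ≈ 36.0 °C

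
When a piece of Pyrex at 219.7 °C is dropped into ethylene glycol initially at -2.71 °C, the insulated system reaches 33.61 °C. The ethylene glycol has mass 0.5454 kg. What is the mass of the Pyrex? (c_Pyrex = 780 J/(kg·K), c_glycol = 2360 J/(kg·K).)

m ≈ 0.322 kg

Conservation of energy gives ΣQ = 0:
m×780×(33.61 − 219.7) + 0.5454×2360×(33.61 − (-2.71)) = 0
-145150 m = -46749
m = -46749/-145150 ≈ 0.3221 kg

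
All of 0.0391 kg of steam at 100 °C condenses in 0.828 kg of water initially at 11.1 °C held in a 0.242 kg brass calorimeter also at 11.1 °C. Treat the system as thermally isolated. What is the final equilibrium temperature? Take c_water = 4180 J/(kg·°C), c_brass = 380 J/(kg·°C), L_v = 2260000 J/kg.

Heat gained plus heat lost sum to zero:
latent heat released on condensation: 0.0391×2260000 = 88366; condensate cools 100→T: 0.0391×4180×(T − 100) = 163.44(T − 100); water warms: 0.828×4180×(T − 11.1) = 3461(T − 11.1); brass cup: 0.242×380×(T − 11.1) = 91.96(T − 11.1)
3716.4 T = 88366 + 16344 + 39438 = 144148
T ≈ 38.79 °C (< 100 °C, so full condensation is consistent).

T_f ≈ 38.8 °C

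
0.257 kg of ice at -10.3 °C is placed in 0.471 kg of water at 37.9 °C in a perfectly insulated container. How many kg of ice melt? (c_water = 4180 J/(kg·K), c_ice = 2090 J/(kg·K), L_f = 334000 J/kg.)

m_melted ≈ 0.207 kg

Heat available from the water dropping to 0 °C: 0.471·4180·37.9 = 74617 J.
Of that, 0.257·2090·10.3 = 5532.4 J goes to bring the ice to 0 °C, leaving 69084 J.
Melting all 0.257 kg of ice would need 0.257·334000 = 85838 J.
That's not enough to melt it all — equilibrium is at 0 °C with ice remaining.
m_melted·334000 = 69084  ⇒  m_melted ≈ 0.2068 kg.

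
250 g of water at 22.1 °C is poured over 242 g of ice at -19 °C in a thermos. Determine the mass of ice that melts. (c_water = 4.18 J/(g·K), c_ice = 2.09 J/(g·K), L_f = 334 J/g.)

m_melted ≈ 40.4 g

Water can give up m c ΔT = 250·4.18·22.1 = 23094 J before reaching 0 °C.
Of that, 242·2.09·19 = 9609.8 J goes to bring the ice to 0 °C, leaving 13485 J.
Fully melting the ice requires m_ice L_f = 242·334 = 80828 J.
13485 J < 80828 J, so only part of the ice melts and the system sits at 0 °C.
Mass melted = 13485/334 ≈ 40.37 g.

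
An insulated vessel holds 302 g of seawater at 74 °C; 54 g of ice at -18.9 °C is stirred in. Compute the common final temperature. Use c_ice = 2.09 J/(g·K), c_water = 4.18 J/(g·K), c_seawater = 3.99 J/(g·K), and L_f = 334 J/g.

Heat gained plus heat lost sum to zero:
ice -18.9→0 °C: 54·2.09·18.9 = 2133.1; latent heat to melt: 54·334 = 18036; warm the meltwater: 225.72 T; seawater: 1205(T − 74)
1430.7 T = 89169 − 20169 = 68999
T ≈ 48.23 °C. Since T > 0 °C, the all-ice-melts assumption holds.

T_f ≈ 48.2 °C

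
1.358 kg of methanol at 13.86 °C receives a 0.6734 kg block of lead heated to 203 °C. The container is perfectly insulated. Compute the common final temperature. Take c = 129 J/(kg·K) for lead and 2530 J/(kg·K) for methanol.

With ΣQ=0 the equilibrium temperature is the m·c-weighted mean:
T_f = (86.87×203 + 3435.7×13.86) / (86.87 + 3435.7)
    = 65254 / 3522.6 ≈ 18.52 °C

T_f ≈ 18.5 °C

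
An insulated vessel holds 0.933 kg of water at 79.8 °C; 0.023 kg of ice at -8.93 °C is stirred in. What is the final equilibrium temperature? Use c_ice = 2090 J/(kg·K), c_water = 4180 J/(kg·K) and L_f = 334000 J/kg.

T_f ≈ 75.9 °C

Energy balance with sensible and latent terms:
ice -8.93→0 °C: 0.023·2090·8.93 = 429.27; fusion: m_ice L_f = 0.023·334000 = 7682; warm the meltwater: 96.14 T; water: 3899.9(T − 79.8)
3996.1 T = 311215 − 8111.3 = 303104
T ≈ 75.85 °C. Since T > 0 °C, the all-ice-melts assumption holds.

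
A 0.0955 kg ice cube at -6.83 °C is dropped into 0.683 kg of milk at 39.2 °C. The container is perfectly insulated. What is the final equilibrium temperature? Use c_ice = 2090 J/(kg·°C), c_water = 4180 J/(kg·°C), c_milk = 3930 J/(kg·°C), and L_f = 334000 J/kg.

Net heat exchanged in the isolated system is zero:
warm ice to 0 °C: 0.0955×2090×(0 − (-6.83)) = 1363.2
  melt ice: 0.0955×334000 = 31897
  meltwater 0→T: 0.0955×4180×T = 399.19 T
  milk cools: 0.683×3930×(T − 39.2) = 2684.2(T − 39.2)
3083.4 T = 105220 − 33260 = 71960
T ≈ 23.34 °C. Since T > 0 °C, the all-ice-melts assumption holds.

T_f ≈ 23.3 °C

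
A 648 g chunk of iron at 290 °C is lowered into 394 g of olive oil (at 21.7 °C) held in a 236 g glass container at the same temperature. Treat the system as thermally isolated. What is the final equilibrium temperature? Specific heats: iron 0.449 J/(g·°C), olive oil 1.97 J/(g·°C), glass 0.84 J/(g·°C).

Energy conservation, ΣQ = 0:
648*0.449*(T − 290) + 394*1.97*(T − 21.7) + 236*0.84*(T − 21.7) = 0
1265.4 T = 105521
T = 105521 / 1265.4 = 83.4 °C

T_f ≈ 83.4 °C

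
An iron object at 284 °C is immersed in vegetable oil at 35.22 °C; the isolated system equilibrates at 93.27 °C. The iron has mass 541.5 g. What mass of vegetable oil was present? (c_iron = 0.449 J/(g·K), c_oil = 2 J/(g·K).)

Energy conservation, ΣQ = 0:
541.5·0.449·(93.27 − 284) + m·2·(93.27 − 35.22) = 0
116.1 m = 46373
m = 46373/116.1 ≈ 399.4 g

m ≈ 399 g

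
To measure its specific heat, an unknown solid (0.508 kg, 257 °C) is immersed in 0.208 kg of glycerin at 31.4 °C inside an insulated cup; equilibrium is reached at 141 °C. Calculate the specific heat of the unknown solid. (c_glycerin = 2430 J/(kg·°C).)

Energy conservation, ΣQ = 0:
0.508·c·(141 − 257) + 0.208·2430·(141 − 31.4) = 0
-58.93 c = -55396
c = -55396/-58.93 ≈ 940.1 J/(kg·°C)

c ≈ 940 J/(kg·°C)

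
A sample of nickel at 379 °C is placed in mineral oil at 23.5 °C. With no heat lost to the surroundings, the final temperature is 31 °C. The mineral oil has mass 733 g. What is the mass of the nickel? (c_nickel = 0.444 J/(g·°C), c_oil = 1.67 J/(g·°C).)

m ≈ 59.4 g

Conservation of energy gives ΣQ = 0:
m·0.444·(31 − 379) + 733·1.67·(31 − 23.5) = 0
-154.51 m = -9180.8
m = -9180.8/-154.51 ≈ 59.42 g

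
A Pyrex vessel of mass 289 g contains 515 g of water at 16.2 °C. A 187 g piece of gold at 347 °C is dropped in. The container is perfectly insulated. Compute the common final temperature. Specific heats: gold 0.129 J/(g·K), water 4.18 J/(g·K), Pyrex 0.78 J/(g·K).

Energy conservation, ΣQ = 0:
187×0.129×(T − 347) + 515×4.18×(T − 16.2) + 289×0.78×(T − 16.2) = 0
24.12(T − 347) + 2152.7(T − 16.2) + 225.42(T − 16.2) = 0
2402.2 T = 46896
T ≈ 19.52 °C

T_f ≈ 19.5 °C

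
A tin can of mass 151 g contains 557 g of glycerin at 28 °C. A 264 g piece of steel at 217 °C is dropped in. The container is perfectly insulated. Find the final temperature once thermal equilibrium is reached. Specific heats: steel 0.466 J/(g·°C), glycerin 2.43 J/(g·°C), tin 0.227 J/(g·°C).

T_f ≈ 43.4 °C

Heat gained plus heat lost sum to zero:
264*0.466*(T − 217) + 557*2.43*(T − 28) + 151*0.227*(T − 28) = 0
123.02(T − 217) + 1353.5(T − 28) + 34.28(T − 28) = 0
(123.02 + 1353.5 + 34.28) T = 123.02*217 + 1353.5*28 + 34.28*28
T = 65554/1510.8 ≈ 43.39 °C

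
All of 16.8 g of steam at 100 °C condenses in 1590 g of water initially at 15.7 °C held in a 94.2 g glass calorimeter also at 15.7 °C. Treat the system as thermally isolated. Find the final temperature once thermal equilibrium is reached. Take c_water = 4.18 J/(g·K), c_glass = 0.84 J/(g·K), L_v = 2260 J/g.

T_f ≈ 22.2 °C

Energy conservation, ΣQ = 0:
steam→water at 100 °C releases m L_v = 16.8·2260 = 37968; condensate cools 100→T: 16.8·4.18·(T − 100) = 70.22(T − 100); original water: 6646.2(T − 15.7); glass cup: 94.2·0.84·(T − 15.7) = 79.13(T − 15.7)
6795.6 T = 37968 + 7022.4 + 105588 = 150578
T ≈ 22.16 °C — below 100 °C, confirming all the steam condensed.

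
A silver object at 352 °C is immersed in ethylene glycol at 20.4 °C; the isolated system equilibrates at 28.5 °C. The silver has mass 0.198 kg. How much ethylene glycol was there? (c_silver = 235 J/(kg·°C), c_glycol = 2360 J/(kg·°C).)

m ≈ 0.787 kg

|Q_silver| = |Q_glycol|:
0.198·235·(352 − 28.5) = m·2360·(28.5 − 20.4)
19116 m = 15052  ⇒  m ≈ 0.7874 kg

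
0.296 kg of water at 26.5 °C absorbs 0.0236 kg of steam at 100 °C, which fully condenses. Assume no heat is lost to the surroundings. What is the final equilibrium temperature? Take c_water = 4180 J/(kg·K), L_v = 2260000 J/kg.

T_f ≈ 71.9 °C

Net heat exchanged in the isolated system is zero:
latent heat released on condensation: 0.0236·2260000 = 53336
  condensed water 100 °C→T: 98.65(T − 100)
  water warms: 0.296·4180·(T − 26.5) = 1237.3(T − 26.5)
1335.9 T = 53336 + 9864.8 + 32788 = 95989
T ≈ 71.85 °C (< 100 °C, so full condensation is consistent).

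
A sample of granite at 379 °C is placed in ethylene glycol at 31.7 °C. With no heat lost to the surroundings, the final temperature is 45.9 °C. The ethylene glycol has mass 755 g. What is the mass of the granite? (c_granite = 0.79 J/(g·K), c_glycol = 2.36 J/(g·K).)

m ≈ 96.1 g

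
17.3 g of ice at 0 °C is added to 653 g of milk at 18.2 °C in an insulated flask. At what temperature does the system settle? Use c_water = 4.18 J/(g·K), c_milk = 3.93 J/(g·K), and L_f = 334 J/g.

Net heat exchanged in the isolated system is zero:
fusion: m_ice L_f = 17.3·334 = 5778.2; warm the meltwater: 72.31 T; milk: 2566.3(T − 18.2)
2638.6 T = 46706 − 5778.2 = 40928
T ≈ 15.51 °C. Since T > 0 °C, the all-ice-melts assumption holds.

T_f ≈ 15.5 °C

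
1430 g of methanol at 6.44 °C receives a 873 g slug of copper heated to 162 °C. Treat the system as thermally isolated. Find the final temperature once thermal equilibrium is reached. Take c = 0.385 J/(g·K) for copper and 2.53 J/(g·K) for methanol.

T_f ≈ 19.7 °C

Conservation of energy gives ΣQ = 0:
873×0.385×(T − 162) + 1430×2.53×(T − 6.44) = 0
336.11(T − 162) + 3617.9(T − 6.44) = 0
(336.11 + 3617.9) T = 336.11×162 + 3617.9×6.44
T ≈ 19.66 °C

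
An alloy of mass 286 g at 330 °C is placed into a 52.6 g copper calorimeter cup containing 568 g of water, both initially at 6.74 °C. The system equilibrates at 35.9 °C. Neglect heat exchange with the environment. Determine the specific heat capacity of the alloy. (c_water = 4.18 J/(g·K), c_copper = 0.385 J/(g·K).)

Energy conservation, ΣQ = 0:
286·c·(35.9 − 330) + 568·4.18·(35.9 − 6.74) + 52.6·0.385·(35.9 − 6.74) = 0
-84113 c = -69823
c = -69823/-84113 ≈ 0.8301 J/(g·K)

c ≈ 0.83 J/(g·K)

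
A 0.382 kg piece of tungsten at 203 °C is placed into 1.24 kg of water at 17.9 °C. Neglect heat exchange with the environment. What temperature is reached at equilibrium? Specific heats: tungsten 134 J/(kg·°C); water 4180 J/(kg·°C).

Setting the total heat transfer to zero:
0.382*134*(T − 203) + 1.24*4180*(T − 17.9) = 0
(51.19 + 5183.2) T = 51.19*203 + 5183.2*17.9
T ≈ 19.71 °C

T_f ≈ 19.7 °C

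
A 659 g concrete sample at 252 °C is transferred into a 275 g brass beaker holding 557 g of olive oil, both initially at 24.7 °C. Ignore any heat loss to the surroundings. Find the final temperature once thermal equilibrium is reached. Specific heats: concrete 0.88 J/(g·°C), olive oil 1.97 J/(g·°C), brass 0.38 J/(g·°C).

T_f ≈ 98.7 °C

T_f = Σ m_i c_i T_i / Σ m_i c_i:
T_f = (579.92*252 + 1097.3*24.7 + 104.5*24.7) / (579.92 + 1097.3 + 104.5)
    = 175824 / 1781.7 ≈ 98.68 °C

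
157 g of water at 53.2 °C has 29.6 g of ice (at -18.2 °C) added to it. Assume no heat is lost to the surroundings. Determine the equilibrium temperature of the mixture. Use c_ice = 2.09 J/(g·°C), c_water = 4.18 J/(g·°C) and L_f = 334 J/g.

Heat gained plus heat lost sum to zero:
ice -18.2→0 °C: 29.6·2.09·18.2 = 1125.9; latent heat to melt: 29.6·334 = 9886.4; warm the meltwater: 123.73 T; water cools: 157·4.18·(T − 53.2) = 656.26(T − 53.2)
779.99 T = 34913 − 11012 = 23901
T ≈ 30.64 °C (positive, so assuming full melt was valid).

T_f ≈ 30.6 °C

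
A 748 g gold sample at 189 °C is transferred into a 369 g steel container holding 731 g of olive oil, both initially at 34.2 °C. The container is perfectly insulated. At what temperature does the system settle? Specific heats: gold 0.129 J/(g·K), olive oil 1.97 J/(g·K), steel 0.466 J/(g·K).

T_f ≈ 42.9 °C

Net heat exchanged in the isolated system is zero:
748·0.129·(T − 189) + 731·1.97·(T − 34.2) + 369·0.466·(T − 34.2) = 0
(96.49 + 1440.1 + 171.95) T = 96.49·189 + 1440.1·34.2 + 171.95·34.2
T = 73368/1708.5 ≈ 42.94 °C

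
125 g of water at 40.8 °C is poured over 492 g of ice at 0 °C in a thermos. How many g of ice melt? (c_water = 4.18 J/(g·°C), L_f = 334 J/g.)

m_melted ≈ 63.8 g

Heat available from the water dropping to 0 °C: 125·4.18·40.8 = 21318 J.
Fully melting the ice requires m_ice L_f = 492·334 = 164328 J.
21318 J < 164328 J, so only part of the ice melts and the system sits at 0 °C.
m_melt = 21318 / L_f = 63.83 g.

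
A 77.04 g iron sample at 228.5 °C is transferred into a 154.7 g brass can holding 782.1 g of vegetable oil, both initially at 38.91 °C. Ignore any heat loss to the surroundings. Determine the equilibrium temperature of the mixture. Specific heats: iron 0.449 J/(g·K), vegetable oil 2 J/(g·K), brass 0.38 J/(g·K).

Taking heat into each body as positive, Σ m c ΔT = 0:
77.04*0.449*(T − 228.5) + 782.1*2*(T − 38.91) + 154.7*0.38*(T − 38.91) = 0
34.59(T − 228.5) + 1564.2(T − 38.91) + 58.79(T − 38.91) = 0
1657.6 T = 71054
T = 71054/1657.6 ≈ 42.87 °C

T_f ≈ 42.9 °C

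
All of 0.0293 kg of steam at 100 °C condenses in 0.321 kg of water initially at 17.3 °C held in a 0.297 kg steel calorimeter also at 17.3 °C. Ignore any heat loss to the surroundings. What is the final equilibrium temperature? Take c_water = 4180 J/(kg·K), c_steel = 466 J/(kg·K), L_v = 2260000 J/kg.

T_f ≈ 64.9 °C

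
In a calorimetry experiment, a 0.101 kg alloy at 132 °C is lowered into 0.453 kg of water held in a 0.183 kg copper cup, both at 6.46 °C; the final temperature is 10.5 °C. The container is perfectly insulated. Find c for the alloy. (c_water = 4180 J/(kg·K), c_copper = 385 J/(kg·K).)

c ≈ 647 J/(kg·K)

Setting the total heat transfer to zero:
0.101×c×(10.5 − 132) + 0.453×4180×(10.5 − 6.46) + 0.183×385×(10.5 − 6.46) = 0
-12.27 c = -7934.5
c = -7934.5/-12.27 ≈ 646.6 J/(kg·K)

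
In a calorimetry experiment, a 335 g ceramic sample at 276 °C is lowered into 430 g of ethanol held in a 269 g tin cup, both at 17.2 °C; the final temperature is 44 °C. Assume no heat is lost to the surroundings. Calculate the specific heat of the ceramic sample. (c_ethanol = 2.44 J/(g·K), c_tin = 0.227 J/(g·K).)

c ≈ 0.383 J/(g·K)

Taking heat into each body as positive, Σ m c ΔT = 0:
335×c×(44 − 276) + 430×2.44×(44 − 17.2) + 269×0.227×(44 − 17.2) = 0
-77720 c = -29755
c = -29755/-77720 ≈ 0.3828 J/(g·K)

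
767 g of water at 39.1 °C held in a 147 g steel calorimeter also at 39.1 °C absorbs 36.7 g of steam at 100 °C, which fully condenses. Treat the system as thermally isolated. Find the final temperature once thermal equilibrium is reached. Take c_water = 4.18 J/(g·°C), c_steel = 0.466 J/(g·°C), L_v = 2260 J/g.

Net heat exchanged in the isolated system is zero:
condense steam: −36.7×2260 = −82942
  condensed water 100 °C→T: 153.41(T − 100)
  water warms: 767×4.18×(T − 39.1) = 3206.1(T − 39.1)
  steel cup: 147×0.466×(T − 39.1) = 68.5(T − 39.1)
3428 T = 82942 + 15341 + 128035 = 226318
T ≈ 66.02 °C (< 100 °C, so full condensation is consistent).

T_f ≈ 66.0 °C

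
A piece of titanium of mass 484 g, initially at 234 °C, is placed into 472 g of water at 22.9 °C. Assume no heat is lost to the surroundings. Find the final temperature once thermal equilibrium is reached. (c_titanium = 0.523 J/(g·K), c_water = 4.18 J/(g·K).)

T_f ≈ 46.9 °C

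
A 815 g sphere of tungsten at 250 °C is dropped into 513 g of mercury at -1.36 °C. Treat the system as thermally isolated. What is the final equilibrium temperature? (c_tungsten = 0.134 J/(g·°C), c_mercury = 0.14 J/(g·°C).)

Set heat shed by the hot body equal to heat absorbed by the cold body:
815*0.134*(250 − T) = 513*0.14*(T − (-1.36))
109.21(250 − T) = 71.82(T − (-1.36))
181.03 T = 27205  ⇒  T ≈ 150.28 °C

T_f ≈ 150.3 °C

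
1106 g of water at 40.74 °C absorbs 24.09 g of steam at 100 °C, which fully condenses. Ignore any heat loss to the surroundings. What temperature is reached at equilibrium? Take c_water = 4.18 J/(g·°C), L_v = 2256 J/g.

Taking heat into each body as positive, Σ m c ΔT = 0:
steam→water at 100 °C releases m L_v = 24.09×2256 = 54347; condensate cools 100→T: 24.09×4.18×(T − 100) = 100.7(T − 100); water warms: 1106×4.18×(T − 40.74) = 4623.1(T − 40.74)
4723.8 T = 54347 + 10070 + 188344 = 252761
T ≈ 53.51 °C (< 100 °C, so full condensation is consistent).

T_f ≈ 53.5 °C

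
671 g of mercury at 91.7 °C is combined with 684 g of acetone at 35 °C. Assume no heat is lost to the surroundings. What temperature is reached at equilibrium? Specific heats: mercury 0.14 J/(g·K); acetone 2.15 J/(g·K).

T_f = Σ m_i c_i T_i / Σ m_i c_i:
T_f = (93.94·91.7 + 1470.6·35) / (93.94 + 1470.6)
    = 60085 / 1564.5 ≈ 38.40 °C

T_f ≈ 38.4 °C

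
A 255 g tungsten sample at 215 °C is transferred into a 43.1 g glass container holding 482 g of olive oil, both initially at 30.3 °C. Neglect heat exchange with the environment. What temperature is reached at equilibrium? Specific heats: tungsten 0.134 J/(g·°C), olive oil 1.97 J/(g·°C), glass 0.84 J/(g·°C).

T_f ≈ 36.5 °C

Conservation of energy gives ΣQ = 0:
255·0.134·(T − 215) + 482·1.97·(T − 30.3) + 43.1·0.84·(T − 30.3) = 0
34.17(T − 215) + 949.54(T − 30.3) + 36.2(T − 30.3) = 0
1019.9 T = 37215
T = 37215/1019.9 ≈ 36.49 °C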